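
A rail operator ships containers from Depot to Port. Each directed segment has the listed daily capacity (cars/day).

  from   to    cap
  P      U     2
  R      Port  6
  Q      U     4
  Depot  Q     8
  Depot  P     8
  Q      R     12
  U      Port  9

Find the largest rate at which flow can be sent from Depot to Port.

10

Augment Depot→P→U→Port: bottleneck 2, flow now 2.
Augment Depot→Q→R→Port: bottleneck 6, flow now 8.
Augment Depot→Q→U→Port: bottleneck 2, flow now 10.
No augmenting path remains; maximum flow = 10.
In the residual graph, reachable from Depot: {Depot, P}.
Min-cut edges: Depot→Q (8), P→U (2); capacity 8 + 2 = 10.
This cut is saturated, so no flow can exceed 10.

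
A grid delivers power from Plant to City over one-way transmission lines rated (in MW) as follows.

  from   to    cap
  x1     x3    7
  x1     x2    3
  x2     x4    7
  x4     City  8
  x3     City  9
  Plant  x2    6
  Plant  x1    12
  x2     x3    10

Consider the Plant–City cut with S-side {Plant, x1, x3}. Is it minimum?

Given cut capacity: 6 + 3 + 9 = 18.
Augment Plant→x1→x3→City: bottleneck 7, flow now 7.
Augment Plant→x2→x3→City: bottleneck 2, flow now 9.
Augment Plant→x2→x4→City: bottleneck 4, flow now 13.
Augment Plant→x1→x2→x4→City: bottleneck 3, flow now 16.
No augmenting path remains; maximum flow = 16.
In the residual graph, reachable from Plant: {Plant, x1}.
Min-cut edges: Plant→x2 (6), x1→x2 (3), x1→x3 (7); capacity 6 + 3 + 7 = 16.
Cut capacity 18 exceeds the max flow 16, so it is not minimum.

No — its capacity is 18, but the minimum cut has capacity 16.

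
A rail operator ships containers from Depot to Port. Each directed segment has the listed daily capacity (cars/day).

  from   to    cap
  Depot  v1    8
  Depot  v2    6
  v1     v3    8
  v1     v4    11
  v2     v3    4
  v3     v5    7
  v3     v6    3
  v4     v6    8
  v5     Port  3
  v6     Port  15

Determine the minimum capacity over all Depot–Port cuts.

Augment Depot→v1→v3→v5→Port: bottleneck 3, flow now 3.
Augment Depot→v1→v3→v6→Port: bottleneck 3, flow now 6.
Augment Depot→v1→v4→v6→Port: bottleneck 2, flow now 8.
Augment Depot→v2→v3→v1→v4→v6→Port: bottleneck 4, flow now 12. (uses reverse residual edge)
No augmenting path remains; maximum flow = 12.
By max-flow min-cut, the minimum cut capacity equals the max flow.
In the residual graph, reachable from Depot: {Depot, v2}.
Min-cut edges: Depot→v1 (8), v2→v3 (4); capacity 8 + 4 = 12.

12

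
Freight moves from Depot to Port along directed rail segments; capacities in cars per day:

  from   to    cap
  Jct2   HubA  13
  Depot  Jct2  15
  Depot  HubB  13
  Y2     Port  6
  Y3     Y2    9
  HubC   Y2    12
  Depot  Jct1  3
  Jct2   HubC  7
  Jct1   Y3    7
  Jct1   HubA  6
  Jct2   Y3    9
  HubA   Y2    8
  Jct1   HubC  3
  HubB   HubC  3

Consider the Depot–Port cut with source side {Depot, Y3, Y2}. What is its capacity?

Edges leaving {Depot, Y3, Y2}: Depot→Jct2 (15), Depot→HubB (13), Depot→Jct1 (3), Y2→Port (6).
Cut capacity = 15 + 13 + 3 + 6 = 37.

37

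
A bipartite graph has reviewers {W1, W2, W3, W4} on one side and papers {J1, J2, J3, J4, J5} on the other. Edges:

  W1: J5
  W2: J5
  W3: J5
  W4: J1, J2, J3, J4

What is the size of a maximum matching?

Unit-capacity flow: source→left, listed edges, right→sink; max matching = max flow.
Augmenting path W1→J5 (+1); matched 1.
Augmenting path W4→J1 (+1); matched 2.
No augmenting path remains; maximum matching = 2.
König certificate: {W4, J5} is a vertex cover of size 2 (every listed pair touches it), so no matching can be larger.

2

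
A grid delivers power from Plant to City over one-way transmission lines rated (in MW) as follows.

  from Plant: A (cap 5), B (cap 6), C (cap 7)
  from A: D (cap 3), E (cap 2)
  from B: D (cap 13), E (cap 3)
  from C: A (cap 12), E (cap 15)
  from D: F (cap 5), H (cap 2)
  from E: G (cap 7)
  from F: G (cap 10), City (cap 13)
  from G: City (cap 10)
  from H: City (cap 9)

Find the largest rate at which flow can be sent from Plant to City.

Augment Plant→A→D→F→City: bottleneck 3, flow now 3.
Augment Plant→A→E→G→City: bottleneck 2, flow now 5.
Augment Plant→B→D→F→City: bottleneck 2, flow now 7.
Augment Plant→B→D→H→City: bottleneck 2, flow now 9.
Augment Plant→B→E→G→City: bottleneck 2, flow now 11.
Augment Plant→C→E→G→City: bottleneck 3, flow now 14.
No augmenting path remains; maximum flow = 14.
In the residual graph, reachable from Plant: {Plant, A, B, C, D, E}.
Min-cut edges: D→F (5), D→H (2), E→G (7); capacity 5 + 2 + 7 = 14.
This cut is saturated, so no flow can exceed 14.

14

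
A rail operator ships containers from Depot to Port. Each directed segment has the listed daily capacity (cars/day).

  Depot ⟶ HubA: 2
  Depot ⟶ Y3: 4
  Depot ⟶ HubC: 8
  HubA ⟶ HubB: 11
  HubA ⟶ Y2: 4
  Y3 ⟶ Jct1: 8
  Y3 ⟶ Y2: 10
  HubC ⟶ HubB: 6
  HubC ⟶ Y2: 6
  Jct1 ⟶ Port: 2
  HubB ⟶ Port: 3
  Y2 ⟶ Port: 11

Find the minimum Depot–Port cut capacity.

Augment Depot→HubA→HubB→Port: bottleneck 2, flow now 2.
Augment Depot→Y3→Jct1→Port: bottleneck 2, flow now 4.
Augment Depot→Y3→Y2→Port: bottleneck 2, flow now 6.
Augment Depot→HubC→HubB→Port: bottleneck 1, flow now 7.
Augment Depot→HubC→Y2→Port: bottleneck 6, flow now 13.
Augment Depot→HubC→HubB→HubA→Y2→Port: bottleneck 1, flow now 14. (uses reverse residual edge)
No augmenting path remains; maximum flow = 14.
By max-flow min-cut, the minimum cut capacity equals the max flow.
In the residual graph, reachable from Depot: {Depot}.
Min-cut edges: Depot→HubA (2), Depot→Y3 (4), Depot→HubC (8); capacity 2 + 4 + 8 = 14.

14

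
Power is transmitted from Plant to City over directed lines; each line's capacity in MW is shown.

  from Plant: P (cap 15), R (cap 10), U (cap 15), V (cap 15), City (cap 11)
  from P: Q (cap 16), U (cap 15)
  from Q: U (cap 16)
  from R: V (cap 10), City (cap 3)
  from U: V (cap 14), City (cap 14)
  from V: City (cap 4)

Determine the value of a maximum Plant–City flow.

32

Augment Plant→City: bottleneck 11, flow now 11.
Augment Plant→R→City: bottleneck 3, flow now 14.
Augment Plant→U→City: bottleneck 14, flow now 28.
Augment Plant→V→City: bottleneck 4, flow now 32.
No augmenting path remains; maximum flow = 32.
In the residual graph, reachable from Plant: {Plant, P, Q, R, U, V}.
Min-cut edges: Plant→City (11), R→City (3), U→City (14), V→City (4); capacity 11 + 3 + 14 + 4 = 32.
This cut is saturated, so no flow can exceed 32.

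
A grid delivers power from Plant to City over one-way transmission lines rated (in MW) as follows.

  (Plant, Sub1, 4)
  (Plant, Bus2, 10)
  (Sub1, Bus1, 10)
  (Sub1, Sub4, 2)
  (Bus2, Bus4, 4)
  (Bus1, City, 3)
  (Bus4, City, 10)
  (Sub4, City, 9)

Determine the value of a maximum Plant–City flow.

8

Augment Plant→Sub1→Bus1→City: bottleneck 3, flow now 3.
Augment Plant→Sub1→Sub4→City: bottleneck 1, flow now 4.
Augment Plant→Bus2→Bus4→City: bottleneck 4, flow now 8.
No augmenting path remains; maximum flow = 8.
In the residual graph, reachable from Plant: {Plant, Bus2}.
Min-cut edges: Plant→Sub1 (4), Bus2→Bus4 (4); capacity 4 + 4 = 8.
This cut is saturated, so no flow can exceed 8.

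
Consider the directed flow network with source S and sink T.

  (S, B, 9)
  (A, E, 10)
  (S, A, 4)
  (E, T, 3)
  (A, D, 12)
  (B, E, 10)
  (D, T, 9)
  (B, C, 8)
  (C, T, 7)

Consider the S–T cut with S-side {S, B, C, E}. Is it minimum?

No — its capacity is 14, but the minimum cut has capacity 13.

Given cut capacity: 4 + 7 + 3 = 14.
Augment S→A→D→T: bottleneck 4, flow now 4.
Augment S→B→C→T: bottleneck 7, flow now 11.
Augment S→B→E→T: bottleneck 2, flow now 13.
No augmenting path remains; maximum flow = 13.
In the residual graph, reachable from S: {S}.
Min-cut edges: S→A (4), S→B (9); capacity 4 + 9 = 13.
Cut capacity 14 exceeds the max flow 13, so it is not minimum.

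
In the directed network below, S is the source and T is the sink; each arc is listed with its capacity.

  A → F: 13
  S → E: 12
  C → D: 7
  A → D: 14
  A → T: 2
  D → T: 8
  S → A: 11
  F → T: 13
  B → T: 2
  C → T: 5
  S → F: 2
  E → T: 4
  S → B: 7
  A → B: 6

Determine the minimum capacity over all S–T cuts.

19

Augment S→A→T: bottleneck 2, flow now 2.
Augment S→B→T: bottleneck 2, flow now 4.
Augment S→E→T: bottleneck 4, flow now 8.
Augment S→F→T: bottleneck 2, flow now 10.
Augment S→A→D→T: bottleneck 8, flow now 18.
Augment S→A→F→T: bottleneck 1, flow now 19.
No augmenting path remains; maximum flow = 19.
By max-flow min-cut, the minimum cut capacity equals the max flow.
In the residual graph, reachable from S: {S, B, E}.
Min-cut edges: S→A (11), S→F (2), B→T (2), E→T (4); capacity 11 + 2 + 2 + 4 = 19.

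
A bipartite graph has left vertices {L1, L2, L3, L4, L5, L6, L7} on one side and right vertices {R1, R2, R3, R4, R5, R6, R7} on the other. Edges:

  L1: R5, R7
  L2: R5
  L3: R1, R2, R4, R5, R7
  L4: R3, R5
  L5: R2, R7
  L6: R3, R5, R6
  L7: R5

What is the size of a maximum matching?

6

Unit-capacity flow: source→left, listed edges, right→sink; max matching = max flow.
Augmenting path L1→R5 (+1); matched 1.
Augmenting path L3→R1 (+1); matched 2.
Augmenting path L4→R3 (+1); matched 3.
Augmenting path L5→R2 (+1); matched 4.
Augmenting path L6→R6 (+1); matched 5.
Augmenting path L2→R5→L1→R7 (+1); matched 6.
No augmenting path remains; maximum matching = 6.
König certificate: {L1, L3, L4, L5, L6, R5} is a vertex cover of size 6 (every listed pair touches it), so no matching can be larger.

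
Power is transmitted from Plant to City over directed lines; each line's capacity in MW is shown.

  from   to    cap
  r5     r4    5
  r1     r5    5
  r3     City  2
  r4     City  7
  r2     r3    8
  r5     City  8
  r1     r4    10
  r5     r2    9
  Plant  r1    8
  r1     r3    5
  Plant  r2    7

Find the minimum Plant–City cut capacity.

Augment Plant→r1→r3→City: bottleneck 2, flow now 2.
Augment Plant→r1→r4→City: bottleneck 6, flow now 8.
Augment Plant→r2→r3→r1→r4→City: bottleneck 1, flow now 9. (uses reverse residual edge)
Augment Plant→r2→r3→r1→r5→City: bottleneck 1, flow now 10. (uses reverse residual edge)
No augmenting path remains; maximum flow = 10.
By max-flow min-cut, the minimum cut capacity equals the max flow.
In the residual graph, reachable from Plant: {Plant, r2, r3}.
Min-cut edges: Plant→r1 (8), r3→City (2); capacity 8 + 2 = 10.

10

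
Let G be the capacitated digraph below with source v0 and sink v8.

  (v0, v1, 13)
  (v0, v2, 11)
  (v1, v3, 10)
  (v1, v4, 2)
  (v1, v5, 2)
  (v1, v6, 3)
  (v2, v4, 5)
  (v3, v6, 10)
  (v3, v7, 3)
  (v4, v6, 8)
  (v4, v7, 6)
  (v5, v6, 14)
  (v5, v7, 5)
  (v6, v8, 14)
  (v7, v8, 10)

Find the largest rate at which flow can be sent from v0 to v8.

18

Augment v0→v1→v6→v8: bottleneck 3, flow now 3.
Augment v0→v1→v3→v6→v8: bottleneck 10, flow now 13.
Augment v0→v2→v4→v6→v8: bottleneck 1, flow now 14.
Augment v0→v2→v4→v7→v8: bottleneck 4, flow now 18.
No augmenting path remains; maximum flow = 18.
In the residual graph, reachable from v0: {v0, v2}.
Min-cut edges: v0→v1 (13), v2→v4 (5); capacity 13 + 5 = 18.
This cut is saturated, so no flow can exceed 18.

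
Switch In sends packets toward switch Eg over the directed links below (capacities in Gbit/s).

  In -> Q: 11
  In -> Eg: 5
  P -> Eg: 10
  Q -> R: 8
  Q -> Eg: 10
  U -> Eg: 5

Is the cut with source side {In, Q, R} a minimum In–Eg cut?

Given cut capacity: 5 + 10 = 15.
Augment In→Eg: bottleneck 5, flow now 5.
Augment In→Q→Eg: bottleneck 10, flow now 15.
No augmenting path remains; maximum flow = 15.
Cut capacity 15 equals the max flow, so it is a minimum cut.

Yes — it is a minimum cut (capacity 15).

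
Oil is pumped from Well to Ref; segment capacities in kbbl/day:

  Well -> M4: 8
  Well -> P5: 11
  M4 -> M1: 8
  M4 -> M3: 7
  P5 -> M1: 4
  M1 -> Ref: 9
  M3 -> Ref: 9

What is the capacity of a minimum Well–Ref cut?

Augment Well→M4→M1→Ref: bottleneck 8, flow now 8.
Augment Well→P5→M1→Ref: bottleneck 1, flow now 9.
Augment Well→P5→M1→M4→M3→Ref: bottleneck 3, flow now 12. (uses reverse residual edge)
No augmenting path remains; maximum flow = 12.
By max-flow min-cut, the minimum cut capacity equals the max flow.
In the residual graph, reachable from Well: {Well, P5}.
Min-cut edges: Well→M4 (8), P5→M1 (4); capacity 8 + 4 = 12.

12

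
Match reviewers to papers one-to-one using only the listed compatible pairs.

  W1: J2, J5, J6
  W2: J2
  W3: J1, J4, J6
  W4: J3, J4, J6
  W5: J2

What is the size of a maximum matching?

4

Unit-capacity flow: source→left, listed edges, right→sink; max matching = max flow.
Augmenting path W1→J2 (+1); matched 1.
Augmenting path W3→J1 (+1); matched 2.
Augmenting path W4→J3 (+1); matched 3.
Augmenting path W2→J2→W1→J5 (+1); matched 4.
No augmenting path remains; maximum matching = 4.
König certificate: {W1, W3, W4, J2} is a vertex cover of size 4 (every listed pair touches it), so no matching can be larger.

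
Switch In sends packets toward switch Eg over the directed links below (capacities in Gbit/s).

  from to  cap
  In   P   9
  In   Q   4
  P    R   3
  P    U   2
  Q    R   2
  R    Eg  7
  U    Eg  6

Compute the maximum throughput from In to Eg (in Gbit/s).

7

Augment In→P→R→Eg: bottleneck 3, flow now 3.
Augment In→P→U→Eg: bottleneck 2, flow now 5.
Augment In→Q→R→Eg: bottleneck 2, flow now 7.
No augmenting path remains; maximum flow = 7.
In the residual graph, reachable from In: {In, P, Q}.
Min-cut edges: P→R (3), P→U (2), Q→R (2); capacity 3 + 2 + 2 = 7.
This cut is saturated, so no flow can exceed 7.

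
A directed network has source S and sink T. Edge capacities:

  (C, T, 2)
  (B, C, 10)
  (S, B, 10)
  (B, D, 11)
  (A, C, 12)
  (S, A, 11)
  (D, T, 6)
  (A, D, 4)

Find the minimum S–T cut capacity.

Augment S→A→C→T: bottleneck 2, flow now 2.
Augment S→A→D→T: bottleneck 4, flow now 6.
Augment S→B→D→T: bottleneck 2, flow now 8.
No augmenting path remains; maximum flow = 8.
By max-flow min-cut, the minimum cut capacity equals the max flow.
In the residual graph, reachable from S: {S, A, B, C, D}.
Min-cut edges: C→T (2), D→T (6); capacity 2 + 6 = 8.

8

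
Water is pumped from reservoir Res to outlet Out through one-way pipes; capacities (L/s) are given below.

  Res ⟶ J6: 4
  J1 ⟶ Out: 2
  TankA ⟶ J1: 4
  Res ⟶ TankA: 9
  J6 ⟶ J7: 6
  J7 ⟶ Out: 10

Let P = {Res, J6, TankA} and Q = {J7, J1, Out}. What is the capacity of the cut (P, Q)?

10

Edges leaving {Res, J6, TankA}: J6→J7 (6), TankA→J1 (4).
Cut capacity = 6 + 4 = 10.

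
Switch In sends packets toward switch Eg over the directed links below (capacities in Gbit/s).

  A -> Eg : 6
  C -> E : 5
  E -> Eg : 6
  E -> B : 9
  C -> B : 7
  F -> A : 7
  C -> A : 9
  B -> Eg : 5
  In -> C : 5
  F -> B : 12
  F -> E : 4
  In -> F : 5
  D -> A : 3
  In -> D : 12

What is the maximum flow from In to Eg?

Augment In→D→A→Eg: bottleneck 3, flow now 3.
Augment In→C→E→Eg: bottleneck 5, flow now 8.
Augment In→F→E→Eg: bottleneck 1, flow now 9.
Augment In→F→A→Eg: bottleneck 3, flow now 12.
Augment In→F→B→Eg: bottleneck 1, flow now 13.
No augmenting path remains; maximum flow = 13.
In the residual graph, reachable from In: {In, D}.
Min-cut edges: In→C (5), In→F (5), D→A (3); capacity 5 + 5 + 3 = 13.
This cut is saturated, so no flow can exceed 13.

13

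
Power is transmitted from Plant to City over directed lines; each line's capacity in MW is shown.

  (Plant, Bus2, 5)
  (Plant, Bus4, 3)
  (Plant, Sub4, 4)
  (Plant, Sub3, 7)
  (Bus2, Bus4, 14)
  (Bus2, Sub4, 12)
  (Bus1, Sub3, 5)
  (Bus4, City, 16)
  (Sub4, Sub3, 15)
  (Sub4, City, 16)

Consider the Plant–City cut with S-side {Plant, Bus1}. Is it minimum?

Given cut capacity: 5 + 3 + 4 + 7 + 5 = 24.
Augment Plant→Bus4→City: bottleneck 3, flow now 3.
Augment Plant→Sub4→City: bottleneck 4, flow now 7.
Augment Plant→Bus2→Bus4→City: bottleneck 5, flow now 12.
No augmenting path remains; maximum flow = 12.
In the residual graph, reachable from Plant: {Plant, Sub3}.
Min-cut edges: Plant→Bus2 (5), Plant→Bus4 (3), Plant→Sub4 (4); capacity 5 + 3 + 4 = 12.
Cut capacity 24 exceeds the max flow 12, so it is not minimum.

No — its capacity is 24, but the minimum cut has capacity 12.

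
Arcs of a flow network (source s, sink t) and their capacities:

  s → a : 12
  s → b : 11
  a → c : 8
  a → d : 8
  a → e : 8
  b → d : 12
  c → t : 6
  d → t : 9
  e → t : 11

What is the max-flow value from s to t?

Augment s→a→c→t: bottleneck 6, flow now 6.
Augment s→a→d→t: bottleneck 6, flow now 12.
Augment s→b→d→t: bottleneck 3, flow now 15.
Augment s→b→d→a→e→t: bottleneck 6, flow now 21. (uses reverse residual edge)
No augmenting path remains; maximum flow = 21.
In the residual graph, reachable from s: {s, b, d}.
Min-cut edges: s→a (12), d→t (9); capacity 12 + 9 = 21.
This cut is saturated, so no flow can exceed 21.

21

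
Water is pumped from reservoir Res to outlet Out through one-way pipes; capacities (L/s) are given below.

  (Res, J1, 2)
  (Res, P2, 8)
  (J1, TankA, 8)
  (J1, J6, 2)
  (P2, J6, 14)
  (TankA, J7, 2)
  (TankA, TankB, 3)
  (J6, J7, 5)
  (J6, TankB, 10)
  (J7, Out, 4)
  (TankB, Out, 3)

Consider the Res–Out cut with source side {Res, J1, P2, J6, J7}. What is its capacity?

Edges leaving {Res, J1, P2, J6, J7}: J1→TankA (8), J6→TankB (10), J7→Out (4).
Cut capacity = 8 + 10 + 4 = 22.

22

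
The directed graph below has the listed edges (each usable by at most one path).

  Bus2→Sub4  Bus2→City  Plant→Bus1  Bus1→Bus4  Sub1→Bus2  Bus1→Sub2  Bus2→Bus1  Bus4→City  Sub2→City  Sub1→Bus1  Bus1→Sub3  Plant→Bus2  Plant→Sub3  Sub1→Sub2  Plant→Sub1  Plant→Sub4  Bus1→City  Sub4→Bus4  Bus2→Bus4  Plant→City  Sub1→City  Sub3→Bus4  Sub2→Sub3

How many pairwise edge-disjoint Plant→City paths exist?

Assign every edge capacity 1; by Menger, the answer equals the max flow.
Path Plant→City (+1); total 1.
Path Plant→Sub1→City (+1); total 2.
Path Plant→Bus1→City (+1); total 3.
Path Plant→Bus2→City (+1); total 4.
Path Plant→Sub4→Bus4→City (+1); total 5.
No residual Plant→City path; max flow = 5.
Certifying cut of size 5: {Bus4→City, Plant→Bus1, Plant→Bus2, Plant→City, Plant→Sub1}.

5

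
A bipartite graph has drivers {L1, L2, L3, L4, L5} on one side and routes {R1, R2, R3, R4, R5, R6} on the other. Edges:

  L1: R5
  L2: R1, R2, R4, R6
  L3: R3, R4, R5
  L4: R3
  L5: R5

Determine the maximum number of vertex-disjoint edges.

4

Unit-capacity flow: source→left, listed edges, right→sink; max matching = max flow.
Augmenting path L1→R5 (+1); matched 1.
Augmenting path L2→R1 (+1); matched 2.
Augmenting path L3→R3 (+1); matched 3.
Augmenting path L4→R3→L3→R4 (+1); matched 4.
No augmenting path remains; maximum matching = 4.
König certificate: {L2, L3, L4, R5} is a vertex cover of size 4 (every listed pair touches it), so no matching can be larger.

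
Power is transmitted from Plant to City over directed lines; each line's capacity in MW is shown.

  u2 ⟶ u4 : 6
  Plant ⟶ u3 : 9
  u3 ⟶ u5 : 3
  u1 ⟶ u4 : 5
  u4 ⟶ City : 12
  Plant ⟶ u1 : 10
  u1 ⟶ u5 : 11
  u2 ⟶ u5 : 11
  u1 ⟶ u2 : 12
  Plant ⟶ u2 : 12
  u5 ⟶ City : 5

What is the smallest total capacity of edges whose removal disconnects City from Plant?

16

Augment Plant→u1→u4→City: bottleneck 5, flow now 5.
Augment Plant→u1→u5→City: bottleneck 5, flow now 10.
Augment Plant→u2→u4→City: bottleneck 6, flow now 16.
No augmenting path remains; maximum flow = 16.
By max-flow min-cut, the minimum cut capacity equals the max flow.
In the residual graph, reachable from Plant: {Plant, u1, u2, u3, u5}.
Min-cut edges: u1→u4 (5), u2→u4 (6), u5→City (5); capacity 5 + 6 + 5 = 16.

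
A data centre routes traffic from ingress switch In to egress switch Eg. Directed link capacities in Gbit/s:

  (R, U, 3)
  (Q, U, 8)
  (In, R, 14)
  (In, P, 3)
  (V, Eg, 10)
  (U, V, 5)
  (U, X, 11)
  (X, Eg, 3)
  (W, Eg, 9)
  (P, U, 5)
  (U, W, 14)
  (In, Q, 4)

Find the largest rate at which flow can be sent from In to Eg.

10

Augment In→P→U→V→Eg: bottleneck 3, flow now 3.
Augment In→Q→U→V→Eg: bottleneck 2, flow now 5.
Augment In→Q→U→W→Eg: bottleneck 2, flow now 7.
Augment In→R→U→W→Eg: bottleneck 3, flow now 10.
No augmenting path remains; maximum flow = 10.
In the residual graph, reachable from In: {In, R}.
Min-cut edges: In→P (3), In→Q (4), R→U (3); capacity 3 + 4 + 3 = 10.
This cut is saturated, so no flow can exceed 10.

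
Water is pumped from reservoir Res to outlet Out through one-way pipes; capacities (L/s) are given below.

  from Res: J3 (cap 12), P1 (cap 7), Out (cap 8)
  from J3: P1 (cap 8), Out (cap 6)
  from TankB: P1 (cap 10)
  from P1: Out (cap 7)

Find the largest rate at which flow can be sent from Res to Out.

21

Augment Res→Out: bottleneck 8, flow now 8.
Augment Res→J3→Out: bottleneck 6, flow now 14.
Augment Res→P1→Out: bottleneck 7, flow now 21.
No augmenting path remains; maximum flow = 21.
In the residual graph, reachable from Res: {Res, J3, P1}.
Min-cut edges: Res→Out (8), J3→Out (6), P1→Out (7); capacity 8 + 6 + 7 = 21.
This cut is saturated, so no flow can exceed 21.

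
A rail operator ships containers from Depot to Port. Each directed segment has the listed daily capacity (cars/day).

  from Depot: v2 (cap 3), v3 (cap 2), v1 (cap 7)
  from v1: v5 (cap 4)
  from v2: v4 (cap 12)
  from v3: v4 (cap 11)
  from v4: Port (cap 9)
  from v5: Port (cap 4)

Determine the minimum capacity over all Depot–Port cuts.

9

Augment Depot→v1→v5→Port: bottleneck 4, flow now 4.
Augment Depot→v2→v4→Port: bottleneck 3, flow now 7.
Augment Depot→v3→v4→Port: bottleneck 2, flow now 9.
No augmenting path remains; maximum flow = 9.
By max-flow min-cut, the minimum cut capacity equals the max flow.
In the residual graph, reachable from Depot: {Depot, v1}.
Min-cut edges: Depot→v2 (3), Depot→v3 (2), v1→v5 (4); capacity 3 + 2 + 4 = 9.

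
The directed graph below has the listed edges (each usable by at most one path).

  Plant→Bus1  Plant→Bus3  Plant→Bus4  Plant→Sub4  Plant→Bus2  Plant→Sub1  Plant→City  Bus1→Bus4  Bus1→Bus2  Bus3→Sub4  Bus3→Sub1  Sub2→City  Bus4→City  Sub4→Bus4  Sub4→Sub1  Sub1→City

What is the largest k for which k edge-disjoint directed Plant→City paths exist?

Assign every edge capacity 1; by Menger, the answer equals the max flow.
Path Plant→City (+1); total 1.
Path Plant→Bus4→City (+1); total 2.
Path Plant→Sub1→City (+1); total 3.
No residual Plant→City path; max flow = 3.
Certifying cut of size 3: {Bus4→City, Plant→City, Sub1→City}.

3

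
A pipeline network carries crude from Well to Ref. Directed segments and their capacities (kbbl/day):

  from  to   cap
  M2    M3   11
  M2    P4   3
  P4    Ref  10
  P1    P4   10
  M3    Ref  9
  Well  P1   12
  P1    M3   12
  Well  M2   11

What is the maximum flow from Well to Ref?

Augment Well→P1→M3→Ref: bottleneck 9, flow now 9.
Augment Well→P1→P4→Ref: bottleneck 3, flow now 12.
Augment Well→M2→P4→Ref: bottleneck 3, flow now 15.
Augment Well→M2→M3→P1→P4→Ref: bottleneck 4, flow now 19. (uses reverse residual edge)
No augmenting path remains; maximum flow = 19.
In the residual graph, reachable from Well: {Well, P1, M2, M3, P4}.
Min-cut edges: M3→Ref (9), P4→Ref (10); capacity 9 + 10 = 19.
This cut is saturated, so no flow can exceed 19.

19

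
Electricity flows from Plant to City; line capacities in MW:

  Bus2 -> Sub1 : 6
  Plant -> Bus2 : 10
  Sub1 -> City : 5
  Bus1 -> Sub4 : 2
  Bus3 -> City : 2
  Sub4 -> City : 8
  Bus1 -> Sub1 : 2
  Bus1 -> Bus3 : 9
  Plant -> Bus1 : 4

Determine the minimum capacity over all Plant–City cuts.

9

Augment Plant→Bus2→Sub1→City: bottleneck 5, flow now 5.
Augment Plant→Bus1→Bus3→City: bottleneck 2, flow now 7.
Augment Plant→Bus1→Sub4→City: bottleneck 2, flow now 9.
No augmenting path remains; maximum flow = 9.
By max-flow min-cut, the minimum cut capacity equals the max flow.
In the residual graph, reachable from Plant: {Plant, Bus2, Sub1}.
Min-cut edges: Plant→Bus1 (4), Sub1→City (5); capacity 4 + 5 = 9.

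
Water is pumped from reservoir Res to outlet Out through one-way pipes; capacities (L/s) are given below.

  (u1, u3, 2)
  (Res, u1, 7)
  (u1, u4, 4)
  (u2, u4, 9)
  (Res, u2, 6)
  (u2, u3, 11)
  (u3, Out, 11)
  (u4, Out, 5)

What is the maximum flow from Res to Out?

12

Augment Res→u1→u3→Out: bottleneck 2, flow now 2.
Augment Res→u1→u4→Out: bottleneck 4, flow now 6.
Augment Res→u2→u3→Out: bottleneck 6, flow now 12.
No augmenting path remains; maximum flow = 12.
In the residual graph, reachable from Res: {Res, u1}.
Min-cut edges: Res→u2 (6), u1→u3 (2), u1→u4 (4); capacity 6 + 2 + 4 = 12.
This cut is saturated, so no flow can exceed 12.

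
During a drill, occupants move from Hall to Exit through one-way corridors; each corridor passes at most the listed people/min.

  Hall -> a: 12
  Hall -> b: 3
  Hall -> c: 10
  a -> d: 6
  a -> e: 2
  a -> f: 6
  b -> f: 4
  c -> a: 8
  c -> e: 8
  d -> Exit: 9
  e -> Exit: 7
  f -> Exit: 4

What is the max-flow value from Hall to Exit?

Augment Hall→a→d→Exit: bottleneck 6, flow now 6.
Augment Hall→a→e→Exit: bottleneck 2, flow now 8.
Augment Hall→a→f→Exit: bottleneck 4, flow now 12.
Augment Hall→c→e→Exit: bottleneck 5, flow now 17.
No augmenting path remains; maximum flow = 17.
In the residual graph, reachable from Hall: {Hall, a, b, c, e, f}.
Min-cut edges: a→d (6), e→Exit (7), f→Exit (4); capacity 6 + 7 + 4 = 17.
This cut is saturated, so no flow can exceed 17.

17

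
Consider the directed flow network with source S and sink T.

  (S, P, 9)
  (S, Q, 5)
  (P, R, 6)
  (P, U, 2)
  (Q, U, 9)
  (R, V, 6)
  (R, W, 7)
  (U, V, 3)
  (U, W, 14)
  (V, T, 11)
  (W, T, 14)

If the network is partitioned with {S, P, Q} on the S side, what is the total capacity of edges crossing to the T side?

17

Edges leaving {S, P, Q}: P→R (6), P→U (2), Q→U (9).
Cut capacity = 6 + 2 + 9 = 17.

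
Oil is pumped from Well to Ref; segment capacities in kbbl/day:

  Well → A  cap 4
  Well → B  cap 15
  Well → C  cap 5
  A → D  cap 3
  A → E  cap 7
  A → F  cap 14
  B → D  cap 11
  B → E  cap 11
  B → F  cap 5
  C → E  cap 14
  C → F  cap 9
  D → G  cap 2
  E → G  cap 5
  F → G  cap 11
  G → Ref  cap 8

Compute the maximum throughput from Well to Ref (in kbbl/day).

8

Augment Well→A→D→G→Ref: bottleneck 2, flow now 2.
Augment Well→A→E→G→Ref: bottleneck 2, flow now 4.
Augment Well→B→E→G→Ref: bottleneck 3, flow now 7.
Augment Well→B→F→G→Ref: bottleneck 1, flow now 8.
No augmenting path remains; maximum flow = 8.
In the residual graph, reachable from Well: {Well, A, B, C, D, E, F, G}.
Min-cut edges: G→Ref (8); capacity 8 = 8.
This cut is saturated, so no flow can exceed 8.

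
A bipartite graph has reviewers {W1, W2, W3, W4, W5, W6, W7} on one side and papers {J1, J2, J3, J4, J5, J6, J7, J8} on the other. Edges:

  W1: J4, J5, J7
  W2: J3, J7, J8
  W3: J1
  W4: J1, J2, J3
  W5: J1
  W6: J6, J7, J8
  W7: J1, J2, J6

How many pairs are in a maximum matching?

Unit-capacity flow: source→left, listed edges, right→sink; max matching = max flow.
Augmenting path W1→J4 (+1); matched 1.
Augmenting path W2→J3 (+1); matched 2.
Augmenting path W3→J1 (+1); matched 3.
Augmenting path W4→J2 (+1); matched 4.
Augmenting path W6→J6 (+1); matched 5.
Augmenting path W7→J6→W6→J7 (+1); matched 6.
No augmenting path remains; maximum matching = 6.
König certificate: {W1, W2, W4, W6, W7, J1} is a vertex cover of size 6 (every listed pair touches it), so no matching can be larger.

6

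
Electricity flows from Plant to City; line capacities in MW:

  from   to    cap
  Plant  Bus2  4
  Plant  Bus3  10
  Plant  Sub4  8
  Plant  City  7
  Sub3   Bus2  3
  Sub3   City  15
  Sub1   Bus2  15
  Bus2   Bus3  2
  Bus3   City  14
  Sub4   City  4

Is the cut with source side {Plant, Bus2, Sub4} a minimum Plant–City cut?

Yes — it is a minimum cut (capacity 23).

Given cut capacity: 10 + 7 + 2 + 4 = 23.
Augment Plant→City: bottleneck 7, flow now 7.
Augment Plant→Bus3→City: bottleneck 10, flow now 17.
Augment Plant→Sub4→City: bottleneck 4, flow now 21.
Augment Plant→Bus2→Bus3→City: bottleneck 2, flow now 23.
No augmenting path remains; maximum flow = 23.
Cut capacity 23 equals the max flow, so it is a minimum cut.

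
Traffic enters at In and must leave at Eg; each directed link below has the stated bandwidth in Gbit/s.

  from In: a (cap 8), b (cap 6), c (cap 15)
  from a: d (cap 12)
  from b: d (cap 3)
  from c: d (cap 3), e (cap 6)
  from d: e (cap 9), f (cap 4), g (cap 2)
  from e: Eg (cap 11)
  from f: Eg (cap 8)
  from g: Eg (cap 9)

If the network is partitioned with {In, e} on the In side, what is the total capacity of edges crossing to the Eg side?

40

Edges leaving {In, e}: In→a (8), In→b (6), In→c (15), e→Eg (11).
Cut capacity = 8 + 6 + 15 + 11 = 40.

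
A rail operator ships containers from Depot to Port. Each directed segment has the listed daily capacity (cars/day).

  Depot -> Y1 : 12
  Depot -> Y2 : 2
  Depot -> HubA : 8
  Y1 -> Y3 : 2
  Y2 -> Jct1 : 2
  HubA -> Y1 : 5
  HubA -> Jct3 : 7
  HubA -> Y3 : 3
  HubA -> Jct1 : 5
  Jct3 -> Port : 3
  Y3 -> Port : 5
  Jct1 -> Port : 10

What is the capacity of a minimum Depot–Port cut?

12

Augment Depot→Y1→Y3→Port: bottleneck 2, flow now 2.
Augment Depot→Y2→Jct1→Port: bottleneck 2, flow now 4.
Augment Depot→HubA→Jct3→Port: bottleneck 3, flow now 7.
Augment Depot→HubA→Y3→Port: bottleneck 3, flow now 10.
Augment Depot→HubA→Jct1→Port: bottleneck 2, flow now 12.
No augmenting path remains; maximum flow = 12.
By max-flow min-cut, the minimum cut capacity equals the max flow.
In the residual graph, reachable from Depot: {Depot, Y1}.
Min-cut edges: Depot→Y2 (2), Depot→HubA (8), Y1→Y3 (2); capacity 2 + 8 + 2 = 12.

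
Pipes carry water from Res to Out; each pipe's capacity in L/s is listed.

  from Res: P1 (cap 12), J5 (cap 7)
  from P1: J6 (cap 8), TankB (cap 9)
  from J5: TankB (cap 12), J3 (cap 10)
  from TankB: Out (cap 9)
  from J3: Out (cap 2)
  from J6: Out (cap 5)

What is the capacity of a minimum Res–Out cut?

Augment Res→P1→TankB→Out: bottleneck 9, flow now 9.
Augment Res→P1→J6→Out: bottleneck 3, flow now 12.
Augment Res→J5→J3→Out: bottleneck 2, flow now 14.
Augment Res→J5→TankB→P1→J6→Out: bottleneck 2, flow now 16. (uses reverse residual edge)
No augmenting path remains; maximum flow = 16.
By max-flow min-cut, the minimum cut capacity equals the max flow.
In the residual graph, reachable from Res: {Res, P1, J5, TankB, J3, J6}.
Min-cut edges: TankB→Out (9), J3→Out (2), J6→Out (5); capacity 9 + 2 + 5 = 16.

16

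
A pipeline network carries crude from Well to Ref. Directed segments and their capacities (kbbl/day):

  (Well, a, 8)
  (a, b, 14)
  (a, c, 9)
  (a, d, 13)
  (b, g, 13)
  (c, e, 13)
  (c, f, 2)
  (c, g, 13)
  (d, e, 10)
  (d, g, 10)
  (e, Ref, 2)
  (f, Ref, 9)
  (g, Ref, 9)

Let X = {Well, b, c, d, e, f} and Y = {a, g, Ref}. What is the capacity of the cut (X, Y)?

55

Edges leaving {Well, b, c, d, e, f}: Well→a (8), b→g (13), c→g (13), d→g (10), e→Ref (2), f→Ref (9).
Cut capacity = 8 + 13 + 13 + 10 + 2 + 9 = 55.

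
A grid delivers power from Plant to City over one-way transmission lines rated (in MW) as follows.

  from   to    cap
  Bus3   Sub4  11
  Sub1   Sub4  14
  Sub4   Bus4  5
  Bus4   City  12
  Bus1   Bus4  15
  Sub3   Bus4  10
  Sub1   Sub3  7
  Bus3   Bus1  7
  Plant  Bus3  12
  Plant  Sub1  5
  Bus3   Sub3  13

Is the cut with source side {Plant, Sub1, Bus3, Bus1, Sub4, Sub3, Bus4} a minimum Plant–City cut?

Given cut capacity: 12 = 12.
Augment Plant→Sub1→Sub4→Bus4→City: bottleneck 5, flow now 5.
Augment Plant→Bus3→Bus1→Bus4→City: bottleneck 7, flow now 12.
No augmenting path remains; maximum flow = 12.
Cut capacity 12 equals the max flow, so it is a minimum cut.

Yes — it is a minimum cut (capacity 12).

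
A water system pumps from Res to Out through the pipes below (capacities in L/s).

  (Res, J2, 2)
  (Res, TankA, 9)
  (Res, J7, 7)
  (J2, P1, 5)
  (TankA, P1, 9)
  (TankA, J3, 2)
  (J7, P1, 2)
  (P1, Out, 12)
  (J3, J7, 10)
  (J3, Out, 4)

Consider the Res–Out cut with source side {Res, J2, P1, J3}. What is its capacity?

42

Edges leaving {Res, J2, P1, J3}: Res→TankA (9), Res→J7 (7), P1→Out (12), J3→J7 (10), J3→Out (4).
Cut capacity = 9 + 7 + 12 + 10 + 4 = 42.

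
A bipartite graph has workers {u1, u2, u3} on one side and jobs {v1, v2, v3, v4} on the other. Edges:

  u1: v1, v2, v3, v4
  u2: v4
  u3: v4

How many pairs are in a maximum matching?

Unit-capacity flow: source→left, listed edges, right→sink; max matching = max flow.
Augmenting path u1→v1 (+1); matched 1.
Augmenting path u2→v4 (+1); matched 2.
No augmenting path remains; maximum matching = 2.
König certificate: {u1, v4} is a vertex cover of size 2 (every listed pair touches it), so no matching can be larger.

2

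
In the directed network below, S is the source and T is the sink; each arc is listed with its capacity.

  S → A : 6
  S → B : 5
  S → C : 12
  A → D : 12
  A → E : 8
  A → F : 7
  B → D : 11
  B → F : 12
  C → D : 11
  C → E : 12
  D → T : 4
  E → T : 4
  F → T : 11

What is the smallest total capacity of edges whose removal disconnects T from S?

19

Augment S→A→D→T: bottleneck 4, flow now 4.
Augment S→A→E→T: bottleneck 2, flow now 6.
Augment S→B→F→T: bottleneck 5, flow now 11.
Augment S→C→E→T: bottleneck 2, flow now 13.
Augment S→C→D→A→F→T: bottleneck 4, flow now 17. (uses reverse residual edge)
Augment S→C→E→A→F→T: bottleneck 2, flow now 19. (uses reverse residual edge)
No augmenting path remains; maximum flow = 19.
By max-flow min-cut, the minimum cut capacity equals the max flow.
In the residual graph, reachable from S: {S, C, D, E}.
Min-cut edges: S→A (6), S→B (5), D→T (4), E→T (4); capacity 6 + 5 + 4 + 4 = 19.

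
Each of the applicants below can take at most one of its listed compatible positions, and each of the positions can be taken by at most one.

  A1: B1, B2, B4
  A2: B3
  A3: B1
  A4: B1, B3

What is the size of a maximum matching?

3

Unit-capacity flow: source→left, listed edges, right→sink; max matching = max flow.
Augmenting path A1→B1 (+1); matched 1.
Augmenting path A2→B3 (+1); matched 2.
Augmenting path A3→B1→A1→B2 (+1); matched 3.
No augmenting path remains; maximum matching = 3.
König certificate: {A1, B1, B3} is a vertex cover of size 3 (every listed pair touches it), so no matching can be larger.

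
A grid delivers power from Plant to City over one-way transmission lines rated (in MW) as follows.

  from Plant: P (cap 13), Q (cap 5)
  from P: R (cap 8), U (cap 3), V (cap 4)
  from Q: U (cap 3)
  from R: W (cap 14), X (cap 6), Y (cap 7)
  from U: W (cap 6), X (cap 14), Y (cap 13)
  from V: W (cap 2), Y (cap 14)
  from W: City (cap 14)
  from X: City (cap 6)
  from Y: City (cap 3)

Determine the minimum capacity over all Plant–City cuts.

16

Augment Plant→P→R→W→City: bottleneck 8, flow now 8.
Augment Plant→P→U→W→City: bottleneck 3, flow now 11.
Augment Plant→P→V→W→City: bottleneck 2, flow now 13.
Augment Plant→Q→U→W→City: bottleneck 1, flow now 14.
Augment Plant→Q→U→X→City: bottleneck 2, flow now 16.
No augmenting path remains; maximum flow = 16.
By max-flow min-cut, the minimum cut capacity equals the max flow.
In the residual graph, reachable from Plant: {Plant, Q}.
Min-cut edges: Plant→P (13), Q→U (3); capacity 13 + 3 = 16.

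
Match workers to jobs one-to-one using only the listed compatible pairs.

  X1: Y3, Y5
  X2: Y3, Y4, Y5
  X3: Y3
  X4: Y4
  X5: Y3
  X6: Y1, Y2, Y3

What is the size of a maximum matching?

4

Unit-capacity flow: source→left, listed edges, right→sink; max matching = max flow.
Augmenting path X1→Y3 (+1); matched 1.
Augmenting path X2→Y4 (+1); matched 2.
Augmenting path X6→Y1 (+1); matched 3.
Augmenting path X3→Y3→X1→Y5 (+1); matched 4.
No augmenting path remains; maximum matching = 4.
König certificate: {X6, Y3, Y4, Y5} is a vertex cover of size 4 (every listed pair touches it), so no matching can be larger.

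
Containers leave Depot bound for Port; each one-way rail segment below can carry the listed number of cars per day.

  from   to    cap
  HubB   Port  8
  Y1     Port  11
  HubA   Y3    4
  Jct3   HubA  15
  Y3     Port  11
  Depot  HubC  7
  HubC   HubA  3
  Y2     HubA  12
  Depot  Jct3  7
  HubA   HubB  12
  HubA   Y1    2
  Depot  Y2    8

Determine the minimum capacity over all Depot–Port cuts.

14

Augment Depot→Jct3→HubA→Y3→Port: bottleneck 4, flow now 4.
Augment Depot→Jct3→HubA→HubB→Port: bottleneck 3, flow now 7.
Augment Depot→Y2→HubA→HubB→Port: bottleneck 5, flow now 12.
Augment Depot→Y2→HubA→Y1→Port: bottleneck 2, flow now 14.
No augmenting path remains; maximum flow = 14.
By max-flow min-cut, the minimum cut capacity equals the max flow.
In the residual graph, reachable from Depot: {Depot, Jct3, Y2, HubC, HubA, HubB}.
Min-cut edges: HubA→Y3 (4), HubA→Y1 (2), HubB→Port (8); capacity 4 + 2 + 8 = 14.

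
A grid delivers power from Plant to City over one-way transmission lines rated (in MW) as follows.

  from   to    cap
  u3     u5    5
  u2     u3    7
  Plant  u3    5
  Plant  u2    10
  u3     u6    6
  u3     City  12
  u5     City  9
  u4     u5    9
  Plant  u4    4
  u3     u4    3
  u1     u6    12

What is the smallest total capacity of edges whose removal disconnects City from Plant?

16

Augment Plant→u3→City: bottleneck 5, flow now 5.
Augment Plant→u2→u3→City: bottleneck 7, flow now 12.
Augment Plant→u4→u5→City: bottleneck 4, flow now 16.
No augmenting path remains; maximum flow = 16.
By max-flow min-cut, the minimum cut capacity equals the max flow.
In the residual graph, reachable from Plant: {Plant, u2}.
Min-cut edges: Plant→u3 (5), Plant→u4 (4), u2→u3 (7); capacity 5 + 4 + 7 = 16.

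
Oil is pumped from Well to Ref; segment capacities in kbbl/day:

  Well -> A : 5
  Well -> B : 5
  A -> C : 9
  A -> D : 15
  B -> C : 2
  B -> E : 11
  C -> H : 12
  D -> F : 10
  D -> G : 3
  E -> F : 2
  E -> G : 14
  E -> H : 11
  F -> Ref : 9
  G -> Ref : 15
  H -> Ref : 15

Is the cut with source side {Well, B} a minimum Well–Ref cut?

Given cut capacity: 5 + 2 + 11 = 18.
Augment Well→A→C→H→Ref: bottleneck 5, flow now 5.
Augment Well→B→C→H→Ref: bottleneck 2, flow now 7.
Augment Well→B→E→F→Ref: bottleneck 2, flow now 9.
Augment Well→B→E→G→Ref: bottleneck 1, flow now 10.
No augmenting path remains; maximum flow = 10.
In the residual graph, reachable from Well: {Well}.
Min-cut edges: Well→A (5), Well→B (5); capacity 5 + 5 = 10.
Cut capacity 18 exceeds the max flow 10, so it is not minimum.

No — its capacity is 18, but the minimum cut has capacity 10.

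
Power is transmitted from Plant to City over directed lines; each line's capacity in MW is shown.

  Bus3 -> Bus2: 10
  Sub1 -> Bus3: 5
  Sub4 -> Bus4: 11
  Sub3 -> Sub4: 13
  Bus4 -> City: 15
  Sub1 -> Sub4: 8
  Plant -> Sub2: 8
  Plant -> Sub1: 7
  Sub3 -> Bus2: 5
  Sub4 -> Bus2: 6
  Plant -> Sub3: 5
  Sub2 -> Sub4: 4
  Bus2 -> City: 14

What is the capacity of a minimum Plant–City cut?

Augment Plant→Sub3→Bus2→City: bottleneck 5, flow now 5.
Augment Plant→Sub1→Bus3→Bus2→City: bottleneck 5, flow now 10.
Augment Plant→Sub1→Sub4→Bus2→City: bottleneck 2, flow now 12.
Augment Plant→Sub2→Sub4→Bus2→City: bottleneck 2, flow now 14.
Augment Plant→Sub2→Sub4→Bus4→City: bottleneck 2, flow now 16.
No augmenting path remains; maximum flow = 16.
By max-flow min-cut, the minimum cut capacity equals the max flow.
In the residual graph, reachable from Plant: {Plant, Sub2}.
Min-cut edges: Plant→Sub3 (5), Plant→Sub1 (7), Sub2→Sub4 (4); capacity 5 + 7 + 4 = 16.

16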